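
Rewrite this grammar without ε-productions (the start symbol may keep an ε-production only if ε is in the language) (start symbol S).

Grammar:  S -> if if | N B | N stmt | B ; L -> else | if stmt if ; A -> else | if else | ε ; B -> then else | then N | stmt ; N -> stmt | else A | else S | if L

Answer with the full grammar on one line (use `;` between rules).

Nullable set = {A}.
ε ∉ L(G), so no ε-production is kept.
Add the nullable-subset variants: N → else A gives else A | else.

S -> if if | N B | N stmt | B; L -> else | if stmt if; A -> else | if else; B -> then else | then N | stmt; N -> stmt | else A | else | else S | if L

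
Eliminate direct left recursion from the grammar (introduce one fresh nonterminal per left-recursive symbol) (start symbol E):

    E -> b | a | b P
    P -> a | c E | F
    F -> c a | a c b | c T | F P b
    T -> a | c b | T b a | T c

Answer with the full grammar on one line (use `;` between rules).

E -> b | a | b P; P -> a | c E | F; F -> c a F' | a c b F' | c T F'; T -> a T' | c b T'; F' -> P b F' | ε; T' -> b a T' | c T' | ε

Directly left-recursive nonterminals: F, T.
For F: α = {P b}, β = {c a, a c b, c T}. Rewrite as F → β F' and F' → α F' | ε.
For T: α = {b a, c}, β = {a, c b}. Rewrite as T → β T' and T' → α T' | ε.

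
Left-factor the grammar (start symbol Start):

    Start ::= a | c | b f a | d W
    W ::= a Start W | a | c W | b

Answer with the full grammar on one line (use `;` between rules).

W has alternatives sharing prefix 'a': factor to W → a W1 with W1 → Start W | ε.

Start ::= a | c | b f a | d W; W ::= c W | b | a W1; W1 ::= Start W | ε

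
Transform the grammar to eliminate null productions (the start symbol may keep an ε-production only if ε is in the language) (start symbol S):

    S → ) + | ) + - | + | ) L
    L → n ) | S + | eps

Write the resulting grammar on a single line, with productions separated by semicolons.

Nullable nonterminals: {L}.
ε ∉ L(G), so no ε-production is kept.
Add the nullable-subset variants: S → ) L gives ) L | ).

S → ) + | ) + - | + | ) L | ); L → n ) | S +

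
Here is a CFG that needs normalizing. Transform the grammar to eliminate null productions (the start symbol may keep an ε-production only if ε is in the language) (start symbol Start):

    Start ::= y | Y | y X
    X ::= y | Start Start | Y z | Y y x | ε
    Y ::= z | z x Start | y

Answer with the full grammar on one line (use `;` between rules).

The nullable symbols are {X}.
ε ∉ L(G), so no ε-production is kept.

Start ::= y | Y | y X; X ::= y | Start Start | Y z | Y y x; Y ::= z | z x Start | y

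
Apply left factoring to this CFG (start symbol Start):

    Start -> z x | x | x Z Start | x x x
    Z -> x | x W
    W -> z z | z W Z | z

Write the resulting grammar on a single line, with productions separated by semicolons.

Start has alternatives sharing prefix 'x': factor to Start → x Start1 with Start1 → ε | Z Start | x x.
Z has alternatives sharing prefix 'x': factor to Z → x Z1 with Z1 → ε | W.
W has alternatives sharing prefix 'z': factor to W → z W1 with W1 → z | W Z | ε.

Start -> z x | x Start1; Z -> x Z1; W -> z W1; Start1 -> ε | Z Start | x x; Z1 -> ε | W; W1 -> z | W Z | ε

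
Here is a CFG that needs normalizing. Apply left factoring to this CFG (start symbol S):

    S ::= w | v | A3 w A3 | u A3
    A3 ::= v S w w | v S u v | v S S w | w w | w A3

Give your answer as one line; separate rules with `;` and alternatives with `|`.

S ::= w | v | A3 w A3 | u A3; A3 ::= v S A3' | w A3''; A3' ::= w w | u v | S w; A3'' ::= w | A3

A3 has alternatives sharing prefix 'v S': factor to A3 → v S A3' with A3' → w w | u v | S w.
A3 has alternatives sharing prefix 'w': factor to A3 → w A3'' with A3'' → w | A3.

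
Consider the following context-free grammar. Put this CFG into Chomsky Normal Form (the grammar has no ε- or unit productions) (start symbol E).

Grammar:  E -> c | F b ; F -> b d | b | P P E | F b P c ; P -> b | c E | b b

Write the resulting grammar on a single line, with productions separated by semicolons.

Introduce a nonterminal for each terminal appearing in a rule of length ≥ 2: X1 → b, X2 → d, X3 → c.
Binarize each right-hand side of length ≥ 3 by chaining fresh nonterminals (Y1, Y2, …): affected rules were F → P P E; F → F X1 P X3.

E -> c | F X1; F -> X1 X2 | b | P Y1 | F Y2; P -> b | X3 E | X1 X1; X1 -> b; X2 -> d; X3 -> c; Y1 -> P E; Y2 -> X1 Y3; Y3 -> P X3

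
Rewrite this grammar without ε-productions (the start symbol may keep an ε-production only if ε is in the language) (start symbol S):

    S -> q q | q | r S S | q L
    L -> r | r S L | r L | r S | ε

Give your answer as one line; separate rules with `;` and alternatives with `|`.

Nullable nonterminals: {L}.
ε ∉ L(G), so no ε-production is kept.
Add the nullable-subset variants: L → r S L gives r S L | r S.

S -> q q | q | r S S | q L; L -> r | r S L | r S | r L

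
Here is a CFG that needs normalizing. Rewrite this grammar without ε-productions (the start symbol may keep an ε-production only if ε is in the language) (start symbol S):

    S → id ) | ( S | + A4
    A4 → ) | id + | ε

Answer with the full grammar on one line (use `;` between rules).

The nullable symbols are {A4}.
ε ∉ L(G), so no ε-production is kept.
Add the nullable-subset variants: S → + A4 gives + A4 | +.

S → id ) | ( S | + A4 | +; A4 → ) | id +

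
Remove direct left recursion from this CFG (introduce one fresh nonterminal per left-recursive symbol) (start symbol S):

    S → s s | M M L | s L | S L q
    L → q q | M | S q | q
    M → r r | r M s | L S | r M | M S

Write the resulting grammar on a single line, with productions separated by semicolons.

S, M are directly left-recursive.
For S: α = {L q}, β = {s s, M M L, s L}. Rewrite as S → β S' and S' → α S' | ε.
For M: α = {S}, β = {r r, r M s, L S, r M}. Rewrite as M → β M' and M' → α M' | ε.

S → s s S' | M M L S' | s L S'; L → q q | M | S q | q; M → r r M' | r M s M' | L S M' | r M M'; S' → L q S' | ε; M' → S M' | ε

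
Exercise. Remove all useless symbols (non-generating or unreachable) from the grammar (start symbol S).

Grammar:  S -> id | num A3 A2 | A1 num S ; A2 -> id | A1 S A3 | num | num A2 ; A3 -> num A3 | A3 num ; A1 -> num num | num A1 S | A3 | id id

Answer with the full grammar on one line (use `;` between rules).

S -> id | A1 num S; A1 -> num num | num A1 S | id id

Generating nonterminals: {A1, A2, S}.
Reachable from S after that: {A1, S}.
Removed useless symbols: {A2, A3} and every production mentioning them.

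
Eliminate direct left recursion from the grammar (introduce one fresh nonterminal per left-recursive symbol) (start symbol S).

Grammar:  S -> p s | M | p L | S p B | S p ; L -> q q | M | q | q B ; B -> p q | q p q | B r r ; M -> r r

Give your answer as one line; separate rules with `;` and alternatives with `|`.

S -> p s S' | M S' | p L S'; L -> q q | M | q | q B; B -> p q B' | q p q B'; M -> r r; S' -> p B S' | p S' | eps; B' -> r r B' | eps

Left recursion appears on S, B.
For S: α = {p B, p}, β = {p s, M, p L}. Rewrite as S → β S' and S' → α S' | ε.
For B: α = {r r}, β = {p q, q p q}. Rewrite as B → β B' and B' → α B' | ε.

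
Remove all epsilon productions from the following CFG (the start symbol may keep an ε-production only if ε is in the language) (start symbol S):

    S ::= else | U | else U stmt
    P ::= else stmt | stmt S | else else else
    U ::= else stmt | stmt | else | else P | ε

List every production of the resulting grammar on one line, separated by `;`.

S ::= else | U | else U stmt | else stmt | ε; P ::= else stmt | stmt S | stmt | else else else; U ::= else stmt | stmt | else | else P

The nullable symbols are {S, U}.
ε ∈ L(G) since S is nullable, so keep S → ε.
For each production, add variants omitting each subset of nullable occurrences: S → else U stmt gives else U stmt | else stmt. P → stmt S gives stmt S | stmt.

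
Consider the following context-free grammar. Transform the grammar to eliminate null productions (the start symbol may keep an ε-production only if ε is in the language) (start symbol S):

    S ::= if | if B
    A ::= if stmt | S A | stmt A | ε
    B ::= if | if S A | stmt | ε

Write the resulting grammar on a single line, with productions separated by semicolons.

Nullable set = {A, B}.
ε ∉ L(G), so no ε-production is kept.
For each production, add variants omitting each subset of nullable occurrences: A → S A gives S A | S. A → stmt A gives stmt A | stmt. B → if S A gives if S A | if S.

S ::= if | if B; A ::= if stmt | S A | S | stmt A | stmt; B ::= if | if S A | if S | stmt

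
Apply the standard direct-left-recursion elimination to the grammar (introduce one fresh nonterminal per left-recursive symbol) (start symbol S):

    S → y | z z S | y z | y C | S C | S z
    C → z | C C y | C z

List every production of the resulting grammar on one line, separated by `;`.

S → y S' | z z S S' | y z S' | y C S'; C → z C'; S' → C S' | z S' | epsilon; C' → C y C' | z C' | epsilon

S, C are directly left-recursive.
For S: α = {C, z}, β = {y, z z S, y z, y C}. Rewrite as S → β S' and S' → α S' | ε.
For C: α = {C y, z}, β = {z}. Rewrite as C → β C' and C' → α C' | ε.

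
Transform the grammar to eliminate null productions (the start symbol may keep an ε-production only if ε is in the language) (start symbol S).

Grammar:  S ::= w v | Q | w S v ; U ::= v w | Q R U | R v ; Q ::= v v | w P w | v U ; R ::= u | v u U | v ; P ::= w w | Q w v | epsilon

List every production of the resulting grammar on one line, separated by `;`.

S ::= w v | Q | w S v; U ::= v w | Q R U | R v; Q ::= v v | w P w | w w | v U; R ::= u | v u U | v; P ::= w w | Q w v

The nullable symbols are {P}.
ε ∉ L(G), so no ε-production is kept.
For each production, add variants omitting each subset of nullable occurrences: Q → w P w gives w P w | w w.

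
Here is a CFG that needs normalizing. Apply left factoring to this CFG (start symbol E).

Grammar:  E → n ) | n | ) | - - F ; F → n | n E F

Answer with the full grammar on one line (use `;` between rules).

E → ) | - - F | n E'; F → n F'; E' → ) | ε; F' → ε | E F

E has alternatives sharing prefix 'n': factor to E → n E' with E' → ) | ε.
F has alternatives sharing prefix 'n': factor to F → n F' with F' → ε | E F.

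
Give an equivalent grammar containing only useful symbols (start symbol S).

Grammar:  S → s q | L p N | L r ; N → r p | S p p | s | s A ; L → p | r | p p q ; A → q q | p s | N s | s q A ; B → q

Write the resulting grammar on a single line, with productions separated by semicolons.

Generating nonterminals: {A, B, L, N, S}.
Reachable from S after that: {A, L, N, S}.
Removed useless symbols: {B} and every production mentioning them.

S → s q | L p N | L r; N → r p | S p p | s | s A; L → p | r | p p q; A → q q | p s | N s | s q A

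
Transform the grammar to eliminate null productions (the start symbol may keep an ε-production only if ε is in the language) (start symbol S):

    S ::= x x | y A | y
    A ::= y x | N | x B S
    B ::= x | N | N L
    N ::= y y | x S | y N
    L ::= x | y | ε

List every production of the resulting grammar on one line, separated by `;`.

Nullable nonterminals: {L}.
ε ∉ L(G), so no ε-production is kept.

S ::= x x | y A | y; A ::= y x | N | x B S; B ::= x | N | N L; N ::= y y | x S | y N; L ::= x | y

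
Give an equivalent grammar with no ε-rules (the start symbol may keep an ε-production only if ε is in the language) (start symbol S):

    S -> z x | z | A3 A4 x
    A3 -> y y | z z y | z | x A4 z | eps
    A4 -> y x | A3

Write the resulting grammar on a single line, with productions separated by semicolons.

Nullable set = {A3, A4}.
ε ∉ L(G), so no ε-production is kept.
Expand every rule over subsets of its nullable positions: S → A3 A4 x gives A3 A4 x | A3 x | A4 x | x. A3 → x A4 z gives x A4 z | x z.

S -> z x | z | A3 A4 x | A3 x | A4 x | x; A3 -> y y | z z y | z | x A4 z | x z; A4 -> y x | A3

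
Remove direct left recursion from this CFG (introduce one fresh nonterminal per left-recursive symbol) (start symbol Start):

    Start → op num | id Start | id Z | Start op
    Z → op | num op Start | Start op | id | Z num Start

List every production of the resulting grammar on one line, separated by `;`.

Start, Z are directly left-recursive.
For Start: α = {op}, β = {op num, id Start, id Z}. Rewrite as Start → β Start1 and Start1 → α Start1 | ε.
For Z: α = {num Start}, β = {op, num op Start, Start op, id}. Rewrite as Z → β Z1 and Z1 → α Z1 | ε.

Start → op num Start1 | id Start Start1 | id Z Start1; Z → op Z1 | num op Start Z1 | Start op Z1 | id Z1; Start1 → op Start1 | ε; Z1 → num Start Z1 | ε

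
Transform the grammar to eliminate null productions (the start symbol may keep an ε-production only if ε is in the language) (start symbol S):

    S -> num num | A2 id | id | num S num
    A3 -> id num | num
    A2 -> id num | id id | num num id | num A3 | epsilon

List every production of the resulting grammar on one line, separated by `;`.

S -> num num | A2 id | id | num S num; A3 -> id num | num; A2 -> id num | id id | num num id | num A3

Nullable nonterminals: {A2}.
ε ∉ L(G), so no ε-production is kept.
For each production, add variants omitting each subset of nullable occurrences: S → A2 id gives A2 id | id.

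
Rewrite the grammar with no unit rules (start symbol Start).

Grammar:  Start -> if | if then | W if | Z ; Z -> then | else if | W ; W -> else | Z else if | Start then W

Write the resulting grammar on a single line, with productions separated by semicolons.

Unit pairs: Start ⇒* {W, Z}; Z ⇒* {W}.
Replace each nonterminal's rules with the union of the non-unit rules of every nonterminal it unit-derives.

Start -> then | else if | if | if then | W if | else | Z else if | Start then W; Z -> then | else if | else | Z else if | Start then W; W -> else | Z else if | Start then W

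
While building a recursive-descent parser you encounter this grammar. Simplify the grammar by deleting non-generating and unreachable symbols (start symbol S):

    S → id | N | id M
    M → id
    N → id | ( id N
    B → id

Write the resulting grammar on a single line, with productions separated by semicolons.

S → id | N | id M; M → id; N → id | ( id N

Generating nonterminals: {B, M, N, S}.
Reachable from S after that: {M, N, S}.
Removed useless symbols: {B} and every production mentioning them.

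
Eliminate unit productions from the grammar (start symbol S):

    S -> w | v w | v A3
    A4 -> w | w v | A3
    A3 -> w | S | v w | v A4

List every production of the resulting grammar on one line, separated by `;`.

Unit pairs: A3 ⇒* {S}; A4 ⇒* {A3, S}.
For each unit pair (A, B), copy every non-unit production of B to A, then drop all unit productions.

S -> w | v w | v A3; A4 -> w | w v | v w | v A3 | v A4; A3 -> w | v w | v A3 | v A4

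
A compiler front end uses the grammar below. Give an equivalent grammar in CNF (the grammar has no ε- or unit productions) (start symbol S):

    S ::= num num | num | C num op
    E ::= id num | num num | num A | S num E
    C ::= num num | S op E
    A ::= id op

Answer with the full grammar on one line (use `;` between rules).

S ::= X1 X1 | num | C Y1; E ::= X3 X1 | X1 X1 | X1 A | S Y2; C ::= X1 X1 | S Y3; A ::= X3 X2; X1 ::= num; X2 ::= op; X3 ::= id; Y1 ::= X1 X2; Y2 ::= X1 E; Y3 ::= X2 E

Introduce a nonterminal for each terminal appearing in a rule of length ≥ 2: X1 → num, X2 → op, X3 → id.
Binarize each right-hand side of length ≥ 3 by chaining fresh nonterminals (Y1, Y2, …): affected rules were S → C X1 X2; E → S X1 E; C → S X2 E.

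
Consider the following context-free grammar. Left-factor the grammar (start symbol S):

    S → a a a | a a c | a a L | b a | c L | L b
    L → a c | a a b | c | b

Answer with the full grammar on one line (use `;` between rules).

S → b a | c L | L b | a a S'; L → c | b | a L'; S' → a | c | L; L' → c | a b

S has alternatives sharing prefix 'a a': factor to S → a a S' with S' → a | c | L.
L has alternatives sharing prefix 'a': factor to L → a L' with L' → c | a b.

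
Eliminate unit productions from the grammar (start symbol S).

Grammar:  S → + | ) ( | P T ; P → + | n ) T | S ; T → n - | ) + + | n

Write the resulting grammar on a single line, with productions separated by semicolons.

S → + | ) ( | P T; P → + | ) ( | P T | n ) T; T → n - | ) + + | n

Unit pairs: P ⇒* {S}.
For every A with A ⇒* B via unit rules, add B's non-unit alternatives to A; then delete every rule of the form X → Y.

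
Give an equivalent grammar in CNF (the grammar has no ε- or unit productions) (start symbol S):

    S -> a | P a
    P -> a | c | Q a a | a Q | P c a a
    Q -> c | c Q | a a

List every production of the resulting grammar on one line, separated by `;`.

Introduce a nonterminal for each terminal appearing in a rule of length ≥ 2: X1 → a, X2 → c.
Binarize each right-hand side of length ≥ 3 by chaining fresh nonterminals (Y1, Y2, …): affected rules were P → Q X1 X1; P → P X2 X1 X1.

S -> a | P X1; P -> a | c | Q Y1 | X1 Q | P Y2; Q -> c | X2 Q | X1 X1; X1 -> a; X2 -> c; Y1 -> X1 X1; Y2 -> X2 Y3; Y3 -> X1 X1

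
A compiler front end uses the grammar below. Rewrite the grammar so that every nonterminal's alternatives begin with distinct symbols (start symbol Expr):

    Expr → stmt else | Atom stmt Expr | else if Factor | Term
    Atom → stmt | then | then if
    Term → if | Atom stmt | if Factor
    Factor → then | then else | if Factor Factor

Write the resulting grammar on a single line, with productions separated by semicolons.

Expr → stmt else | Atom stmt Expr | else if Factor | Term; Atom → stmt | then Atom1; Term → Atom stmt | if Term1; Factor → if Factor Factor | then Factor1; Atom1 → ε | if; Term1 → ε | Factor; Factor1 → ε | else

Atom has alternatives sharing prefix 'then': factor to Atom → then Atom1 with Atom1 → ε | if.
Term has alternatives sharing prefix 'if': factor to Term → if Term1 with Term1 → ε | Factor.
Factor has alternatives sharing prefix 'then': factor to Factor → then Factor1 with Factor1 → ε | else.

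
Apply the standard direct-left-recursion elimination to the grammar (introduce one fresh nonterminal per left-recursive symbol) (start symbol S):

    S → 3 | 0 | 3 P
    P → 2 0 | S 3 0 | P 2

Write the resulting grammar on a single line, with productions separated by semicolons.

P is directly left-recursive.
For P: α = {2}, β = {2 0, S 3 0}. Rewrite as P → β P' and P' → α P' | ε.

S → 3 | 0 | 3 P; P → 2 0 P' | S 3 0 P'; P' → 2 P' | ε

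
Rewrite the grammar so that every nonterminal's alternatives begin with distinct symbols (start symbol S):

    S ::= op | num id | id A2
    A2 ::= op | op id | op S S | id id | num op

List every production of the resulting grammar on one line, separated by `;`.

S ::= op | num id | id A2; A2 ::= id id | num op | op A2'; A2' ::= ε | id | S S

A2 has alternatives sharing prefix 'op': factor to A2 → op A2' with A2' → ε | id | S S.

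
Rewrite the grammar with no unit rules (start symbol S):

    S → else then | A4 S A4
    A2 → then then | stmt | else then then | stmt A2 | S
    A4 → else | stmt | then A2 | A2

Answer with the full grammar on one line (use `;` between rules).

Unit pairs: A2 ⇒* {S}; A4 ⇒* {A2, S}.
For each unit pair (A, B), copy every non-unit production of B to A, then drop all unit productions.

S → else then | A4 S A4; A2 → then then | stmt | else then then | stmt A2 | else then | A4 S A4; A4 → else | stmt | then A2 | then then | else then then | stmt A2 | else then | A4 S A4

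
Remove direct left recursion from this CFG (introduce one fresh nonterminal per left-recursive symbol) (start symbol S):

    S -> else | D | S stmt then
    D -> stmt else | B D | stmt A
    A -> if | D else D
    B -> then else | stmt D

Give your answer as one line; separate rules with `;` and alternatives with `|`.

Left recursion appears on S.
For S: α = {stmt then}, β = {else, D}. Rewrite as S → β S' and S' → α S' | ε.

S -> else S' | D S'; D -> stmt else | B D | stmt A; A -> if | D else D; B -> then else | stmt D; S' -> stmt then S' | ε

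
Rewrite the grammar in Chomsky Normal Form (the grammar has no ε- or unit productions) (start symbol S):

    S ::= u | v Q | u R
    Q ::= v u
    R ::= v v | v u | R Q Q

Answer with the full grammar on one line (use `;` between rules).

S ::= u | X1 Q | X2 R; Q ::= X1 X2; R ::= X1 X1 | X1 X2 | R Y1; X1 ::= v; X2 ::= u; Y1 ::= Q Q

Introduce a nonterminal for each terminal appearing in a rule of length ≥ 2: X1 → v, X2 → u.
Binarize each right-hand side of length ≥ 3 by chaining fresh nonterminals (Y1, Y2, …): affected rules were R → R Q Q.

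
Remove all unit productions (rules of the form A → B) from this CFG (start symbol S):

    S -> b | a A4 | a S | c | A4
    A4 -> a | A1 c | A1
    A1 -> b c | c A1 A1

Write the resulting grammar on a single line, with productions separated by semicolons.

S -> a | A1 c | b c | c A1 A1 | b | a A4 | a S | c; A4 -> a | A1 c | b c | c A1 A1; A1 -> b c | c A1 A1

Unit pairs: A4 ⇒* {A1}; S ⇒* {A1, A4}.
For each unit pair (A, B), copy every non-unit production of B to A, then drop all unit productions.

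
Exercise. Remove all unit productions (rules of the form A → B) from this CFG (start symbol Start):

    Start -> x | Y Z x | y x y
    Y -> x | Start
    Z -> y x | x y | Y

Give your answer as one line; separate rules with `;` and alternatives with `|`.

Start -> x | Y Z x | y x y; Y -> x | Y Z x | y x y; Z -> y x | x y | x | Y Z x | y x y

Unit pairs: Y ⇒* {Start}; Z ⇒* {Start, Y}.
For every A with A ⇒* B via unit rules, add B's non-unit alternatives to A; then delete every rule of the form X → Y.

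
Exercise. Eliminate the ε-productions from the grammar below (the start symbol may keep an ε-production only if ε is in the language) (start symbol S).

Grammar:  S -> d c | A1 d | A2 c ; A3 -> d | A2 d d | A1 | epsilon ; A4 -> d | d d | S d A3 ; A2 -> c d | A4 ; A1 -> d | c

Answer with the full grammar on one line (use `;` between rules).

Nullable nonterminals: {A3}.
ε ∉ L(G), so no ε-production is kept.
Add the nullable-subset variants: A4 → S d A3 gives S d A3 | S d.

S -> d c | A1 d | A2 c; A3 -> d | A2 d d | A1; A4 -> d | d d | S d A3 | S d; A2 -> c d | A4; A1 -> d | c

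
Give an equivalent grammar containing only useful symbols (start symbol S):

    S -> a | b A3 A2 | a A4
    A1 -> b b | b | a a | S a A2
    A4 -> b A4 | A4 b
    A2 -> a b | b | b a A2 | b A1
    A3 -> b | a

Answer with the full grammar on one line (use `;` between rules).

S -> a | b A3 A2; A1 -> b b | b | a a | S a A2; A2 -> a b | b | b a A2 | b A1; A3 -> b | a

Generating nonterminals: {A1, A2, A3, S}.
Reachable from S after that: {A1, A2, A3, S}.
Removed useless symbols: {A4} and every production mentioning them.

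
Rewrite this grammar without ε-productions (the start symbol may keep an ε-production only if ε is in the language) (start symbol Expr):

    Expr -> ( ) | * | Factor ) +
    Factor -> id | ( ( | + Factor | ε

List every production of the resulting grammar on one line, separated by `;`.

Nullable nonterminals: {Factor}.
ε ∉ L(G), so no ε-production is kept.
For each production, add variants omitting each subset of nullable occurrences: Expr → Factor ) + gives Factor ) + | ) +. Factor → + Factor gives + Factor | +.

Expr -> ( ) | * | Factor ) + | ) +; Factor -> id | ( ( | + Factor | +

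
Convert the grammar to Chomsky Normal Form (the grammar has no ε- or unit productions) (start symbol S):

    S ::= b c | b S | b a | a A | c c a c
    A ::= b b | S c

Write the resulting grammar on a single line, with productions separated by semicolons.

Introduce a nonterminal for each terminal appearing in a rule of length ≥ 2: X1 → b, X2 → c, X3 → a.
Binarize each right-hand side of length ≥ 3 by chaining fresh nonterminals (Y1, Y2, …): affected rules were S → X2 X2 X3 X2.

S ::= X1 X2 | X1 S | X1 X3 | X3 A | X2 Y1; A ::= X1 X1 | S X2; X1 ::= b; X2 ::= c; X3 ::= a; Y1 ::= X2 Y2; Y2 ::= X3 X2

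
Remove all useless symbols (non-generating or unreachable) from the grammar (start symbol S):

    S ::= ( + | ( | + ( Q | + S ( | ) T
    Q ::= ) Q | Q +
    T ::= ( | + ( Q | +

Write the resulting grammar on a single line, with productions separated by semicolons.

S ::= ( + | ( | + S ( | ) T; T ::= ( | +

Generating nonterminals: {S, T}.
Reachable from S after that: {S, T}.
Removed useless symbols: {Q} and every production mentioning them.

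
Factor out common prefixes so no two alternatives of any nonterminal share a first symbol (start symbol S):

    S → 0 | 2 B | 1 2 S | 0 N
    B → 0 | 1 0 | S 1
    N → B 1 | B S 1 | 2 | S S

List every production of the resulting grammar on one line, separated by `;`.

S has alternatives sharing prefix '0': factor to S → 0 S' with S' → ε | N.
N has alternatives sharing prefix 'B': factor to N → B N' with N' → 1 | S 1.

S → 2 B | 1 2 S | 0 S'; B → 0 | 1 0 | S 1; N → 2 | S S | B N'; S' → eps | N; N' → 1 | S 1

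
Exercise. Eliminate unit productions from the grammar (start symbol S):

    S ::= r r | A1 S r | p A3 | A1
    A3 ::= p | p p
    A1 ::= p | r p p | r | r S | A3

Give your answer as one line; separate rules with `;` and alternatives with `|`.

Unit pairs: A1 ⇒* {A3}; S ⇒* {A1, A3}.
Replace each nonterminal's rules with the union of the non-unit rules of every nonterminal it unit-derives.

S ::= p | r p p | r | r S | r r | A1 S r | p A3 | p p; A3 ::= p | p p; A1 ::= p | r p p | r | r S | p p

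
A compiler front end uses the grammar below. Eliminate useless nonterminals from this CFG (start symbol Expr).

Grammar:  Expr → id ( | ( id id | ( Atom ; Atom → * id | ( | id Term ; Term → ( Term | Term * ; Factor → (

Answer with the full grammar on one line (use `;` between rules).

Generating nonterminals: {Atom, Expr, Factor}.
Reachable from Expr after that: {Atom, Expr}.
Removed useless symbols: {Factor, Term} and every production mentioning them.

Expr → id ( | ( id id | ( Atom; Atom → * id | (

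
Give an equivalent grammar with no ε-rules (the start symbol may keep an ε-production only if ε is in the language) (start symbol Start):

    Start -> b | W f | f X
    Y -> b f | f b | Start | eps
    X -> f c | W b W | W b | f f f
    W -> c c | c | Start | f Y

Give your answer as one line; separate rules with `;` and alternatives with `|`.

Start -> b | W f | f X; Y -> b f | f b | Start; X -> f c | W b W | W b | f f f; W -> c c | c | Start | f Y | f

Nullable set = {Y}.
ε ∉ L(G), so no ε-production is kept.
Add the nullable-subset variants: W → f Y gives f Y | f.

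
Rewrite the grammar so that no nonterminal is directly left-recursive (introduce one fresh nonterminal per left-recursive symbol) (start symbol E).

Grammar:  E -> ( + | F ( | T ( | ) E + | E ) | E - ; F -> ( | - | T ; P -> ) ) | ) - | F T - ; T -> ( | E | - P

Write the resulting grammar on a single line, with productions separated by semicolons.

E -> ( + E' | F ( E' | T ( E' | ) E + E'; F -> ( | - | T; P -> ) ) | ) - | F T -; T -> ( | E | - P; E' -> ) E' | - E' | ε

E is directly left-recursive.
For E: α = {), -}, β = {( +, F (, T (, ) E +}. Rewrite as E → β E' and E' → α E' | ε.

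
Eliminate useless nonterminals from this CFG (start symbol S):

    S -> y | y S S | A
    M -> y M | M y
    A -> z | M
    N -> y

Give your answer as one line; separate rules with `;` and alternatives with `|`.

S -> y | y S S | A; A -> z

Generating nonterminals: {A, N, S}.
Reachable from S after that: {A, S}.
Removed useless symbols: {M, N} and every production mentioning them.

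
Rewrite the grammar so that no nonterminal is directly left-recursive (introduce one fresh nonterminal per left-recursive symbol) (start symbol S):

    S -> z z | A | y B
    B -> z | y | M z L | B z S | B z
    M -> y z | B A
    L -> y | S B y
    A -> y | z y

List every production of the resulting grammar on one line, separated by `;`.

Directly left-recursive nonterminal: B.
For B: α = {z S, z}, β = {z, y, M z L}. Rewrite as B → β B' and B' → α B' | ε.

S -> z z | A | y B; B -> z B' | y B' | M z L B'; M -> y z | B A; L -> y | S B y; A -> y | z y; B' -> z S B' | z B' | eps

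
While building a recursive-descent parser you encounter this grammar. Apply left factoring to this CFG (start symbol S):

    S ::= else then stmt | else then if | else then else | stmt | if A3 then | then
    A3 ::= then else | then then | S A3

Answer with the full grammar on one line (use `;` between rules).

S has alternatives sharing prefix 'else then': factor to S → else then S' with S' → stmt | if | else.
A3 has alternatives sharing prefix 'then': factor to A3 → then A3' with A3' → else | then.

S ::= stmt | if A3 then | then | else then S'; A3 ::= S A3 | then A3'; S' ::= stmt | if | else; A3' ::= else | then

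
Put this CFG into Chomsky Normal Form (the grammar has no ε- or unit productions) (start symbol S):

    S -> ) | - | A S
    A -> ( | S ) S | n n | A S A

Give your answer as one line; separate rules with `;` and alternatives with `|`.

Introduce a nonterminal for each terminal appearing in a rule of length ≥ 2: X1 → ), X2 → n.
Binarize each right-hand side of length ≥ 3 by chaining fresh nonterminals (Y1, Y2, …): affected rules were A → S X1 S; A → A S A.

S -> ) | - | A S; A -> ( | S Y1 | X2 X2 | A Y2; X1 -> ); X2 -> n; Y1 -> X1 S; Y2 -> S A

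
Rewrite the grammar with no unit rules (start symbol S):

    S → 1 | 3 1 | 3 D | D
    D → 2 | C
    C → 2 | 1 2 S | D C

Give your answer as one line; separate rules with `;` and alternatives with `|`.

S → 2 | 1 2 S | D C | 1 | 3 1 | 3 D; D → 2 | 1 2 S | D C; C → 2 | 1 2 S | D C

Unit pairs: D ⇒* {C}; S ⇒* {C, D}.
Replace each nonterminal's rules with the union of the non-unit rules of every nonterminal it unit-derives.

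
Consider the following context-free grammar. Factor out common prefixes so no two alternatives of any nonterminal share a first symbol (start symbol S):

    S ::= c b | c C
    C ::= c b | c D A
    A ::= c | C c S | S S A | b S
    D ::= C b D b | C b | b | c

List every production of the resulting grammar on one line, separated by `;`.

S ::= c S'; C ::= c C'; A ::= c | C c S | S S A | b S; D ::= b | c | C b D'; S' ::= b | C; C' ::= b | D A; D' ::= D b | epsilon

S has alternatives sharing prefix 'c': factor to S → c S' with S' → b | C.
C has alternatives sharing prefix 'c': factor to C → c C' with C' → b | D A.
D has alternatives sharing prefix 'C b': factor to D → C b D' with D' → D b | ε.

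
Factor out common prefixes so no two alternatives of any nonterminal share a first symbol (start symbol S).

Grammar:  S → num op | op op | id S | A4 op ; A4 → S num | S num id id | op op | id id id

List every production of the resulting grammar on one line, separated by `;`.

S → num op | op op | id S | A4 op; A4 → op op | id id id | S num A4'; A4' → ε | id id

A4 has alternatives sharing prefix 'S num': factor to A4 → S num A4' with A4' → ε | id id.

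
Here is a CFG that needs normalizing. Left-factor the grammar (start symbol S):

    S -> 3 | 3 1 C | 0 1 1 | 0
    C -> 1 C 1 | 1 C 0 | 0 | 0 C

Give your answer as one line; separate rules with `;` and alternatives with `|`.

S has alternatives sharing prefix '3': factor to S → 3 S' with S' → ε | 1 C.
S has alternatives sharing prefix '0': factor to S → 0 S'' with S'' → 1 1 | ε.
C has alternatives sharing prefix '1 C': factor to C → 1 C C' with C' → 1 | 0.
C has alternatives sharing prefix '0': factor to C → 0 C'' with C'' → ε | C.

S -> 3 S' | 0 S''; C -> 1 C C' | 0 C''; S' -> epsilon | 1 C; S'' -> 1 1 | epsilon; C' -> 1 | 0; C'' -> epsilon | C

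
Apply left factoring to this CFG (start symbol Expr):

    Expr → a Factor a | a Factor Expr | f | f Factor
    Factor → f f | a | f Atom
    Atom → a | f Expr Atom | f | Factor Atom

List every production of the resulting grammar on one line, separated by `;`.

Expr has alternatives sharing prefix 'a Factor': factor to Expr → a Factor Expr1 with Expr1 → a | Expr.
Expr has alternatives sharing prefix 'f': factor to Expr → f Expr2 with Expr2 → ε | Factor.
Factor has alternatives sharing prefix 'f': factor to Factor → f Factor1 with Factor1 → f | Atom.
Atom has alternatives sharing prefix 'f': factor to Atom → f Atom1 with Atom1 → Expr Atom | ε.

Expr → a Factor Expr1 | f Expr2; Factor → a | f Factor1; Atom → a | Factor Atom | f Atom1; Expr1 → a | Expr; Expr2 → eps | Factor; Factor1 → f | Atom; Atom1 → Expr Atom | eps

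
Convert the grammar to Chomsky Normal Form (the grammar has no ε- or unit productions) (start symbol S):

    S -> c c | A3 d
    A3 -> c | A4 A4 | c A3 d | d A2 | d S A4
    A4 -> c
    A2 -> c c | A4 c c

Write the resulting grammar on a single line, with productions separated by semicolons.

S -> X1 X1 | A3 X2; A3 -> c | A4 A4 | X1 Y1 | X2 A2 | X2 Y2; A4 -> c; A2 -> X1 X1 | A4 Y3; X1 -> c; X2 -> d; Y1 -> A3 X2; Y2 -> S A4; Y3 -> X1 X1

Introduce a nonterminal for each terminal appearing in a rule of length ≥ 2: X1 → c, X2 → d.
Binarize each right-hand side of length ≥ 3 by chaining fresh nonterminals (Y1, Y2, …): affected rules were A3 → X1 A3 X2; A3 → X2 S A4; A2 → A4 X1 X1.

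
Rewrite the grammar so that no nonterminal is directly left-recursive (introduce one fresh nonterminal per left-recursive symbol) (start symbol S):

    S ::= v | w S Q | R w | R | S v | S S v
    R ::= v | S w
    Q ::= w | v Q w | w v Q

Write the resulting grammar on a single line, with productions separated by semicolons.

Directly left-recursive nonterminal: S.
For S: α = {v, S v}, β = {v, w S Q, R w, R}. Rewrite as S → β S' and S' → α S' | ε.

S ::= v S' | w S Q S' | R w S' | R S'; R ::= v | S w; Q ::= w | v Q w | w v Q; S' ::= v S' | S v S' | ε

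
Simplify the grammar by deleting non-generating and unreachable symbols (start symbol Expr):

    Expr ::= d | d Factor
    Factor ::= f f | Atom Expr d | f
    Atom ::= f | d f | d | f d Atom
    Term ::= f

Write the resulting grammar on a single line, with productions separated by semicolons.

Expr ::= d | d Factor; Factor ::= f f | Atom Expr d | f; Atom ::= f | d f | d | f d Atom

Generating nonterminals: {Atom, Expr, Factor, Term}.
Reachable from Expr after that: {Atom, Expr, Factor}.
Removed useless symbols: {Term} and every production mentioning them.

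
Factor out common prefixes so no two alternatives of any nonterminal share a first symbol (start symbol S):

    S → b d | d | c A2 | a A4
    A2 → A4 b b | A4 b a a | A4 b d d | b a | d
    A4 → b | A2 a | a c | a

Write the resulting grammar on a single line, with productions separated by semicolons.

S → b d | d | c A2 | a A4; A2 → b a | d | A4 b A2'; A4 → b | A2 a | a A4'; A2' → b | a a | d d; A4' → c | ε

A2 has alternatives sharing prefix 'A4 b': factor to A2 → A4 b A2' with A2' → b | a a | d d.
A4 has alternatives sharing prefix 'a': factor to A4 → a A4' with A4' → c | ε.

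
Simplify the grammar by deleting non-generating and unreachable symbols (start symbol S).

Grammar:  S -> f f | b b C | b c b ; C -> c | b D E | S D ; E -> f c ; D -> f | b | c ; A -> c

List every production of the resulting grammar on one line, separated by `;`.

S -> f f | b b C | b c b; C -> c | b D E | S D; E -> f c; D -> f | b | c

Generating nonterminals: {A, C, D, E, S}.
Reachable from S after that: {C, D, E, S}.
Removed useless symbols: {A} and every production mentioning them.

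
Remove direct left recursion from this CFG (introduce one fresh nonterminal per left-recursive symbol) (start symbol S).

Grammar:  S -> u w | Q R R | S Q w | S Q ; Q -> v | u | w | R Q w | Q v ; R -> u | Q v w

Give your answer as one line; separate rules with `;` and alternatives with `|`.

Directly left-recursive nonterminals: S, Q.
For S: α = {Q w, Q}, β = {u w, Q R R}. Rewrite as S → β S' and S' → α S' | ε.
For Q: α = {v}, β = {v, u, w, R Q w}. Rewrite as Q → β Q' and Q' → α Q' | ε.

S -> u w S' | Q R R S'; Q -> v Q' | u Q' | w Q' | R Q w Q'; R -> u | Q v w; S' -> Q w S' | Q S' | ε; Q' -> v Q' | ε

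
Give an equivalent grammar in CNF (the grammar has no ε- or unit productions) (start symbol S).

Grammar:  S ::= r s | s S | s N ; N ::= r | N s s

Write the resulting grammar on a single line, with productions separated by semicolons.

S ::= X1 X2 | X2 S | X2 N; N ::= r | N Y1; X1 ::= r; X2 ::= s; Y1 ::= X2 X2

Introduce a nonterminal for each terminal appearing in a rule of length ≥ 2: X1 → r, X2 → s.
Binarize each right-hand side of length ≥ 3 by chaining fresh nonterminals (Y1, Y2, …): affected rules were N → N X2 X2.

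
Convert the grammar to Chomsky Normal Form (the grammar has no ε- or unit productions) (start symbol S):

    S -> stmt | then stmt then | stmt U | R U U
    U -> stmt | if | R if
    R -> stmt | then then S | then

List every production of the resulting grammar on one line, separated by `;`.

Introduce a nonterminal for each terminal appearing in a rule of length ≥ 2: X1 → then, X2 → stmt, X3 → if.
Binarize each right-hand side of length ≥ 3 by chaining fresh nonterminals (Y1, Y2, …): affected rules were S → X1 X2 X1; S → R U U; R → X1 X1 S.

S -> stmt | X1 Y1 | X2 U | R Y2; U -> stmt | if | R X3; R -> stmt | X1 Y3 | then; X1 -> then; X2 -> stmt; X3 -> if; Y1 -> X2 X1; Y2 -> U U; Y3 -> X1 S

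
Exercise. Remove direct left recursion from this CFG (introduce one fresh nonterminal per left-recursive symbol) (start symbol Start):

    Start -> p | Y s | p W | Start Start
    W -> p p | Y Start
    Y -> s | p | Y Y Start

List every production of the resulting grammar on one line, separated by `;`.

Start -> p Start1 | Y s Start1 | p W Start1; W -> p p | Y Start; Y -> s Y1 | p Y1; Start1 -> Start Start1 | ε; Y1 -> Y Start Y1 | ε

Directly left-recursive nonterminals: Start, Y.
For Start: α = {Start}, β = {p, Y s, p W}. Rewrite as Start → β Start1 and Start1 → α Start1 | ε.
For Y: α = {Y Start}, β = {s, p}. Rewrite as Y → β Y1 and Y1 → α Y1 | ε.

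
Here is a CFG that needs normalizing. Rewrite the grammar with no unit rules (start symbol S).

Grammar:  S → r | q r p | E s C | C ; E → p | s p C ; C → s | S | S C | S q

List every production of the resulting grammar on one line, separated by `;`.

S → s | S C | S q | r | q r p | E s C; E → p | s p C; C → s | S C | S q | r | q r p | E s C

Unit pairs: C ⇒* {S}; S ⇒* {C}.
For each unit pair (A, B), copy every non-unit production of B to A, then drop all unit productions.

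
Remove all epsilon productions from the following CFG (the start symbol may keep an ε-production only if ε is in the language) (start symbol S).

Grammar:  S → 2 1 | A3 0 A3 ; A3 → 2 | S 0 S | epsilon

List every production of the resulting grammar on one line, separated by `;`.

Nullable set = {A3}.
ε ∉ L(G), so no ε-production is kept.
For each production, add variants omitting each subset of nullable occurrences: S → A3 0 A3 gives A3 0 A3 | A3 0 | 0 A3 | 0.

S → 2 1 | A3 0 A3 | A3 0 | 0 A3 | 0; A3 → 2 | S 0 S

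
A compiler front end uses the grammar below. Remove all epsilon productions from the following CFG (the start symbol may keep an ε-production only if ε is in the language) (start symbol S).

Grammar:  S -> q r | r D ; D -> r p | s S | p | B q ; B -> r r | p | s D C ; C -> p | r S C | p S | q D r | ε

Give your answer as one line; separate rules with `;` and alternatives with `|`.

Nullable nonterminals: {C}.
ε ∉ L(G), so no ε-production is kept.
For each production, add variants omitting each subset of nullable occurrences: B → s D C gives s D C | s D. C → r S C gives r S C | r S.

S -> q r | r D; D -> r p | s S | p | B q; B -> r r | p | s D C | s D; C -> p | r S C | r S | p S | q D r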